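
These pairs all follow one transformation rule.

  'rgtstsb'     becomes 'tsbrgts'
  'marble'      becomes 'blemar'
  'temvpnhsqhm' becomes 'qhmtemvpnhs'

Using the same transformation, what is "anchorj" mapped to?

Looking at the pairs, the operation is to move the last 3 characters to the front (rotate right by 3).
Doing the same to "anchorj": "orjanch".

orjanch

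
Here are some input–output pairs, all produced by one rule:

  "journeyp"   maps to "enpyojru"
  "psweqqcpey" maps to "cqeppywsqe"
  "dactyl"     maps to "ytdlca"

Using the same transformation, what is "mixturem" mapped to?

What's happening: swap the front and back halves of the string, then swap each adjacent pair of characters (1↔2, 3↔4, ...).
Starting from "mixturem": after the first operation, "uremmixt"; after the second, "rumeimtx".

rumeimtx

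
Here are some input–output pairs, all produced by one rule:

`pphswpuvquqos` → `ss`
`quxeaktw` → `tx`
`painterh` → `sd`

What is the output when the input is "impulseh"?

Each output is the input with this applied: shift every letter 3 places forward in the alphabet (wrapping around), then keep only the first 2 characters.
Applying both steps to "impulseh": "lpsxovhk", then "lp".
(Check on "pphswpuvquqos": → "sskvzsxytxtrv" → "ss" ✓)

lp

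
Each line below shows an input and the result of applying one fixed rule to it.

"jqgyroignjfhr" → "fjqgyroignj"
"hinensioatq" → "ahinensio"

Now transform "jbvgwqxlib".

ljbvgwqx

The transformation: delete the last 2 characters, then move the last character to the front.
Applying both steps to "jbvgwqxlib": "jbvgwqxl", then "ljbvgwqx".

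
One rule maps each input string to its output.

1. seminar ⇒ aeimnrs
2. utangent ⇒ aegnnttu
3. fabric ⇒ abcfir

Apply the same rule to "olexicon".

Looking at the pairs, the operation is to sort the characters into alphabetical order.
Doing the same to "olexicon": "ceilnoox".

ceilnoox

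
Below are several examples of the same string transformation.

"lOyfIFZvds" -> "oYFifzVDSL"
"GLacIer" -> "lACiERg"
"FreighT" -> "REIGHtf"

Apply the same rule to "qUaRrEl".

Each output is the input with this applied: flip the case of every letter, then move the first character to the end.
Working it through for "qUaRrEl": intermediate "QuArReL", final "uArReLQ".
(Check on "FreighT": → "fREIGHt" → "REIGHtf" ✓)

uArReLQ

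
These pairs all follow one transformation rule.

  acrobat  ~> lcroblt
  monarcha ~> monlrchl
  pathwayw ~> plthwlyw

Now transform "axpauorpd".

lxpluorpd

The transformation: replace every "a" with "l".
On "axpauorpd" that produces "lxpluorpd".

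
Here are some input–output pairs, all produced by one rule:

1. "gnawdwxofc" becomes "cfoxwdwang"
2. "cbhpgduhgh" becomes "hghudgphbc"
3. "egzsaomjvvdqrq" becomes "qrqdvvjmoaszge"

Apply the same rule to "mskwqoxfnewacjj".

What's happening: reverse the string.
Doing the same to "mskwqoxfnewacjj": "jjcawenfxoqwksm".

jjcawenfxoqwksm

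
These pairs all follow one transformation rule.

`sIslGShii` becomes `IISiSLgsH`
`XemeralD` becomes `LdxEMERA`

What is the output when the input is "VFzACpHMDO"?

dovfZacPhm

Looking at the pairs, the operation is to move the last 2 characters to the front (rotate right by 2), then flip the case of every letter.
"VFzACpHMDO" → "DOVFzACpHM" → "dovfZacPhm".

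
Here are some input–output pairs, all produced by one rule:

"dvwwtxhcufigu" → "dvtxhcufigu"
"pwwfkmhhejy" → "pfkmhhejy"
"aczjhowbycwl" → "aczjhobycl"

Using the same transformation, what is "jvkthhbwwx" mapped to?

jvkthhbx

Each output is the input with this applied: remove every "w".
Doing the same to "jvkthhbwwx": "jvkthhbx".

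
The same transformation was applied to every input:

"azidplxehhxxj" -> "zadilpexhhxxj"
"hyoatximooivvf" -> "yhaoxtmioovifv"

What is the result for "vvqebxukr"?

vveqxbkur

The transformation: swap each adjacent pair of characters (1↔2, 3↔4, ...).
"vvqebxukr" → "vveqxbkur".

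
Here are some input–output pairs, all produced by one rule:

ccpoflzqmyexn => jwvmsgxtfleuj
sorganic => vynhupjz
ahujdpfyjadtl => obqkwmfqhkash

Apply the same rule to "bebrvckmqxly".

The rule is to shift every letter 7 places forward in the alphabet (wrapping around), then move the first character to the end.
Working it through for "bebrvckmqxly": intermediate "iliycjrtxesf", final "liycjrtxesfi".

liycjrtxesfi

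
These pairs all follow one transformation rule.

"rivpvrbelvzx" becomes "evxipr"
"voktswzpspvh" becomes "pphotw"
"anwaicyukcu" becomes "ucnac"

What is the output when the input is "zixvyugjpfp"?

The rule is to keep every other character starting from the second (positions 2nd, 4th, 6th, ...), then move the first 3 characters to the end (rotate left by 3).
Starting from "zixvyugjpfp": after the first operation, "ivujf"; after the second, "jfivu".

jfivu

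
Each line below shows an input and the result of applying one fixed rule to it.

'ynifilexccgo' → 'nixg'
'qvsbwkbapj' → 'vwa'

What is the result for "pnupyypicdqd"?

nyiq

Each output is the input with this applied: keep one character in every 3, starting at position 2 (positions 2nd, 5th, 8th, ...).
Doing the same to "pnupyypicdqd": "nyiq".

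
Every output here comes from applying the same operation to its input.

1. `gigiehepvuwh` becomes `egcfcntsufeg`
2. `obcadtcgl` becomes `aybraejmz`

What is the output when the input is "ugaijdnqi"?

yghblogse

In each case the input is transformed by: move the first 2 characters to the end (rotate left by 2), then shift every letter 2 places backward in the alphabet (wrapping around).
On "ugaijdnqi": the first step gives "aijdnqiug", and the second then gives "yghblogse".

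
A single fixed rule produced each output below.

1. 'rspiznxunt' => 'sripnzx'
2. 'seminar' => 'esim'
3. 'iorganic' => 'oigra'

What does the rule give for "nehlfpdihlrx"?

Rule — delete the last 3 characters, then swap each adjacent pair of characters (1↔2, 3↔4, ...).
Starting from "nehlfpdihlrx": after the first operation, "nehlfpdih"; after the second, "enlhpfidh".

enlhpfidh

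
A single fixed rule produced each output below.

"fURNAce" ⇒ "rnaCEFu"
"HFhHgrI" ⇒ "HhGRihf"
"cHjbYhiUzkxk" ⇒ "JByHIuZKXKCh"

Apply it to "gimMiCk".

What's happening: flip the case of every letter, then move the first 2 characters to the end (rotate left by 2).
For "gimMiCk", step one produces "GIMmIcK"; step two turns that into "MmIcKGI".

MmIcKGI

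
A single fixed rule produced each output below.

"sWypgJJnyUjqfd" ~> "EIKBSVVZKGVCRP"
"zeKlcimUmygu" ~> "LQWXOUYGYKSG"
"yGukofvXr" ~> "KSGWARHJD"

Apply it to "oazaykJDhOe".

AMLMKWVPTAQ

Each output is the input with this applied: shift every letter 12 places forward in the alphabet (wrapping around), then convert every letter to uppercase.
So "oazaykJDhOe" becomes "AMLMKWVPTAQ".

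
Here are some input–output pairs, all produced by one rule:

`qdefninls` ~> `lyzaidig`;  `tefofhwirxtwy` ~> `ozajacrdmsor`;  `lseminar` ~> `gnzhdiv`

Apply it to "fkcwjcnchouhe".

afxrexixcjpc

In each case the input is transformed by: shift every letter 5 places backward in the alphabet (wrapping around), then delete the last character.
On "fkcwjcnchouhe": the first step gives "afxrexixcjpcz", and the second then gives "afxrexixcjpc".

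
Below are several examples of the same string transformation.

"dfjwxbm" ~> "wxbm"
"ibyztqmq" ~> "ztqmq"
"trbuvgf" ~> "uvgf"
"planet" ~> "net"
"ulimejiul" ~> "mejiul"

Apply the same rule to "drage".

ge

The pattern: delete the first 3 characters.
Doing the same to "drage": "ge".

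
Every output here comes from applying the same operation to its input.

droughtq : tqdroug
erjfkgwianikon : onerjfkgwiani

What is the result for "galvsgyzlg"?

Rule — move the last 2 characters to the front (rotate right by 2), then delete the last character.
"galvsgyzlg" → "lggalvsgy".

lggalvsgy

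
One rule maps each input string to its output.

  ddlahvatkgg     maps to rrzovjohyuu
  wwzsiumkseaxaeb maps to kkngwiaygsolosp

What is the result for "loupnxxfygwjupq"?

zcidblltmukxide

Each output is the input with this applied: shift every letter 12 places backward in the alphabet (wrapping around).
Doing the same to "loupnxxfygwjupq": "zcidblltmukxide".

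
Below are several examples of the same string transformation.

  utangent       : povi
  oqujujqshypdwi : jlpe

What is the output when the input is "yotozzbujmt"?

The rule is to shift every letter 5 places backward in the alphabet (wrapping around), then keep only the first 4 characters.
For "yotozzbujmt", step one produces "tjojuuwpeho"; step two turns that into "tjoj".

tjoj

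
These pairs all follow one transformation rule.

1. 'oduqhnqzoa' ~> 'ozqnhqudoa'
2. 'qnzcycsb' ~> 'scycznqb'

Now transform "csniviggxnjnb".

Each output is the input with this applied: move the last character to the front, then reverse the string.
Starting from "csniviggxnjnb": after the first operation, "bcsniviggxnjn"; after the second, "njnxggivinscb".

njnxggivinscb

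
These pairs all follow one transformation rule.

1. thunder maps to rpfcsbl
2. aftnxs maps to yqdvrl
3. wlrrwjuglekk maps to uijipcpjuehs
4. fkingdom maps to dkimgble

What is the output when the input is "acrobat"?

yraypzm

Looking at the pairs, the operation is to take characters alternately from the front and the back (1st, last, 2nd, 2nd-last, ...), then shift every letter 2 places backward in the alphabet (wrapping around).
Working it through for "acrobat": intermediate "atcarbo", final "yraypzm".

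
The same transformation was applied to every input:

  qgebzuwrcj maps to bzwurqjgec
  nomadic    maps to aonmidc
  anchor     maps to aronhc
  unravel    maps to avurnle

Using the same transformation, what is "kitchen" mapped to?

ctnkihe

Rule — sort the characters into reverse alphabetical order, then move the last character to the front.
Starting from "kitchen": after the first operation, "tnkihec"; after the second, "ctnkihe".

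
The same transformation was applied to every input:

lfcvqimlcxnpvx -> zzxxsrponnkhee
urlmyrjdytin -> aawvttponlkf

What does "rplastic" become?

What's happening: sort the characters into reverse alphabetical order, then shift every letter 2 places forward in the alphabet (wrapping around).
"rplastic" → "tsrplica" → "vutrnkec".
(Check on "lfcvqimlcxnpvx": → "xxvvqpnmllifcc" → "zzxxsrponnkhee" ✓)

vutrnkec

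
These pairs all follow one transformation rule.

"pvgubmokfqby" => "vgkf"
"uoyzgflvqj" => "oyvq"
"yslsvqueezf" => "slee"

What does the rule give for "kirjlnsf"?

irf

Rule — swap each adjacent pair of characters (1↔2, 3↔4, ...), then keep one character in every 3, starting at position 1 (positions 1st, 4th, 7th, ...).
"kirjlnsf" → "ikjrnlfs" → "irf".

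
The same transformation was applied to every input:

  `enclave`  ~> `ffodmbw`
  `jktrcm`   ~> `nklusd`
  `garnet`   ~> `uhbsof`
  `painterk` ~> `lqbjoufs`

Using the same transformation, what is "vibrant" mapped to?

The pattern: shift every letter 1 place forward in the alphabet (wrapping around), then move the last character to the front.
Working it through for "vibrant": intermediate "wjcsbou", final "uwjcsbo".
(Check on "enclave": → "fodmbwf" → "ffodmbw" ✓)

uwjcsbo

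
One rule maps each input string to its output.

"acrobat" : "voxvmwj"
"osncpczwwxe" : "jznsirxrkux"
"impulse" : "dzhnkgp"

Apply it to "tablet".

The pattern: take characters alternately from the front and the back (1st, last, 2nd, 2nd-last, ...), then shift every letter 5 places backward in the alphabet (wrapping around).
For "tablet" the result is "oovzwg".

oovzwg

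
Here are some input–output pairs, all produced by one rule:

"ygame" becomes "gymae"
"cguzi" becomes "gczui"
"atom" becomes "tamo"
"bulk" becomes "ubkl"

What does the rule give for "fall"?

What's happening: swap each adjacent pair of characters (1↔2, 3↔4, ...).
"fall" → "afll".

afll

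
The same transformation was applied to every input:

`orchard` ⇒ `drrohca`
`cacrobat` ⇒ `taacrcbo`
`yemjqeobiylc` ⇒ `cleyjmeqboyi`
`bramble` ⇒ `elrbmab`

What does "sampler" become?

The rule is to move the last 2 characters to the front (rotate right by 2), then swap each adjacent pair of characters (1↔2, 3↔4, ...).
Starting from "sampler": after the first operation, "ersampl"; after the second, "reaspml".

reaspml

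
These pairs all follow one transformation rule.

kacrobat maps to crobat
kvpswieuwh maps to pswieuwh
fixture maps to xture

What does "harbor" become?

rbor

The pattern: delete the first 2 characters.
So "harbor" becomes "rbor".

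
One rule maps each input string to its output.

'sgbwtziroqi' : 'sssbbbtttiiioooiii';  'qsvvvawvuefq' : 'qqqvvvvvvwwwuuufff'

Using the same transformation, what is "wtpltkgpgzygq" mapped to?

wwwppptttggggggyyyqqq

Looking at the pairs, the operation is to keep every other character starting from the first (positions 1st, 3rd, 5th, ...), then repeat every character 3 times.
On "wtpltkgpgzygq": the first step gives "wptggyq", and the second then gives "wwwppptttggggggyyyqqq".
(Check on "sgbwtziroqi": → "sbtioi" → "sssbbbtttiiioooiii" ✓)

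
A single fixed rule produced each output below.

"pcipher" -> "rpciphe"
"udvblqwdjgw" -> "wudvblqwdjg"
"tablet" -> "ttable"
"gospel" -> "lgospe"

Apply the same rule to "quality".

yqualit

Each output is the input with this applied: move the last character to the front.
Doing the same to "quality": "yqualit".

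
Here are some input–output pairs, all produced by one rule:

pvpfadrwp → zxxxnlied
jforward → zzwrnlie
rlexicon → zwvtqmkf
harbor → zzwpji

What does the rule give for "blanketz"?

vtsmjihb

What's happening: shift every letter 8 places forward in the alphabet (wrapping around), then sort the characters into reverse alphabetical order.
Applying both steps to "blanketz": "jtivsmbh", then "vtsmjihb".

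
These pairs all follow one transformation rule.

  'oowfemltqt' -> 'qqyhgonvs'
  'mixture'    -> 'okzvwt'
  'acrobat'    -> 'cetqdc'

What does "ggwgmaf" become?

Each output is the input with this applied: delete the last character, then shift every letter 2 places forward in the alphabet (wrapping around).
"ggwgmaf" → "ggwgma" → "iiyioc".

iiyioc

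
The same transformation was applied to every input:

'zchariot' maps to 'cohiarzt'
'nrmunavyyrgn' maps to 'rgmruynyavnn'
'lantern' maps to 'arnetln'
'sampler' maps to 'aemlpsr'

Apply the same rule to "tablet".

aebltt

What's happening: take characters alternately from the front and the back (1st, last, 2nd, 2nd-last, ...), then move the first 2 characters to the end (rotate left by 2).
Doing the same to "tablet": "aebltt".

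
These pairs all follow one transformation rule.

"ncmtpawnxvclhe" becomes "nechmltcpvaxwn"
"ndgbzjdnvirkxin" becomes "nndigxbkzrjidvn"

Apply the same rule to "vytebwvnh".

In each case the input is transformed by: take characters alternately from the front and the back (1st, last, 2nd, 2nd-last, ...).
So "vytebwvnh" becomes "vhyntvewb".

vhyntvewb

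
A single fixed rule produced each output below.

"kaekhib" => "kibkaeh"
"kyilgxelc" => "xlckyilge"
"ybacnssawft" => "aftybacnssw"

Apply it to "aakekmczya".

cyaaakekmz

The transformation: move the last 3 characters to the front (rotate right by 3), then swap the first and last characters.
For "aakekmczya", step one produces "zyaaakekmc"; step two turns that into "cyaaakekmz".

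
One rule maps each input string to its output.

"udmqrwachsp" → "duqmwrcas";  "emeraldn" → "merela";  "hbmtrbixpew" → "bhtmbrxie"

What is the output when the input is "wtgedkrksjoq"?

twegkdkrjs

In each case the input is transformed by: swap each adjacent pair of characters (1↔2, 3↔4, ...), then delete the last 2 characters.
"wtgedkrksjoq" → "twegkdkrjs".
(Check on "emeraldn": → "mereland" → "merela" ✓)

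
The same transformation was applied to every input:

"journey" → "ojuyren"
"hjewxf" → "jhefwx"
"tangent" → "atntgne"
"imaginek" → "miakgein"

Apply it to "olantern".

loannrte

The rule is to move the first character to the end, then take characters alternately from the front and the back (1st, last, 2nd, 2nd-last, ...).
Working it through for "olantern": intermediate "lanterno", final "loannrte".
(Check on "journey": → "ourneyj" → "ojuyren" ✓)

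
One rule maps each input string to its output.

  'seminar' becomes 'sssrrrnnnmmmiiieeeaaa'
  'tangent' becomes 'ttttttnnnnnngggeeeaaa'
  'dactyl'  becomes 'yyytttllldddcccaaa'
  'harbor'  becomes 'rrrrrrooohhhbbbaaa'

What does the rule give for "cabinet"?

Looking at the pairs, the operation is to repeat every character 3 times, then sort the characters into reverse alphabetical order.
For "cabinet", step one produces "cccaaabbbiiinnneeettt"; step two turns that into "tttnnniiieeecccbbbaaa".

tttnnniiieeecccbbbaaa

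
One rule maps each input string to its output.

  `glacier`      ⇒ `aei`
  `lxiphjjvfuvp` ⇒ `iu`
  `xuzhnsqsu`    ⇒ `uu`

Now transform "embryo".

Each output is the input with this applied: swap each adjacent pair of characters (1↔2, 3↔4, ...), then keep only the vowels.
Applying both steps to "embryo": "merboy", then "eo".

eo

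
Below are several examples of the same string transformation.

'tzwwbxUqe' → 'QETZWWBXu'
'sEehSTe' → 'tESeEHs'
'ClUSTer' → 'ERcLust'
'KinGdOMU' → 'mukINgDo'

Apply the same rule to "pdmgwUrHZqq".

Rule — flip the case of every letter, then move the last 2 characters to the front (rotate right by 2).
For "pdmgwUrHZqq", step one produces "PDMGWuRhzQQ"; step two turns that into "QQPDMGWuRhz".

QQPDMGWuRhz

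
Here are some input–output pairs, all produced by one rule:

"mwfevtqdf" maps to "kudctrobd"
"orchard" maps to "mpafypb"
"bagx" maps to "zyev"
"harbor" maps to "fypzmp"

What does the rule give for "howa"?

The rule is to shift every letter 2 places backward in the alphabet (wrapping around).
"howa" → "fmuy".

fmuy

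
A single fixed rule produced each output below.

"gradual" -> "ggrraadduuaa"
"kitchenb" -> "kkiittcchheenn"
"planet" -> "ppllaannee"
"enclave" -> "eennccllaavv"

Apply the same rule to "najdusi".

The rule is to delete the last character, then double every character.
"najdusi" → "nnaajjdduuss".

nnaajjdduuss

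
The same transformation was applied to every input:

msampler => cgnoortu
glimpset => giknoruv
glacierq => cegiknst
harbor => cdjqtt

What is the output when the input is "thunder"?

The transformation: sort the characters into alphabetical order, then shift every letter 2 places forward in the alphabet (wrapping around).
So "thunder" becomes "fgjptvw".
(Check on "harbor": → "abhorr" → "cdjqtt" ✓)

fgjptvw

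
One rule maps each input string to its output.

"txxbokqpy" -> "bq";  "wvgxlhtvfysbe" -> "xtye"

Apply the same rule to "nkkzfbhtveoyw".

In each case the input is transformed by: delete the first character, then keep one character in every 3, starting at position 3 (positions 3rd, 6th, 9th, ...).
"nkkzfbhtveoyw" → "kkzfbhtveoyw" → "zhew".

zhew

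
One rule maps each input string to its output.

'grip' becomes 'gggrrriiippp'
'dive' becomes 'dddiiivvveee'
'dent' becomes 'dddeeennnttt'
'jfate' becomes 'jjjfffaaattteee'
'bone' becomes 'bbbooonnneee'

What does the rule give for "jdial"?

jjjdddiiiaaalll

Each output is the input with this applied: repeat every character 3 times.
"jdial" → "jjjdddiiiaaalll".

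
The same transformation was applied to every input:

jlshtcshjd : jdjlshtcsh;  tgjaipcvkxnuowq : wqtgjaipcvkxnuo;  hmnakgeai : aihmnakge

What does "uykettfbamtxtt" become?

ttuykettfbamtx

Looking at the pairs, the operation is to move the last 2 characters to the front (rotate right by 2).
For "uykettfbamtxtt" the result is "ttuykettfbamtx".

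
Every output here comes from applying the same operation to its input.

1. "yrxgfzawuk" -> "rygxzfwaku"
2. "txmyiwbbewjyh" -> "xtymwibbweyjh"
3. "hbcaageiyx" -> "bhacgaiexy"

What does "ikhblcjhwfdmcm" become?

kibhclhjfwmdmc

In each case the input is transformed by: swap each adjacent pair of characters (1↔2, 3↔4, ...).
"ikhblcjhwfdmcm" → "kibhclhjfwmdmc".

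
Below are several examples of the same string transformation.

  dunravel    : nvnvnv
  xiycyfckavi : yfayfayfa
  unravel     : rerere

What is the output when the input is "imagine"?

ananan

What's happening: keep one character in every 3, starting at position 3 (positions 3rd, 6th, 9th, ...), then write the whole string 3 times in a row.
Starting from "imagine": after the first operation, "an"; after the second, "ananan".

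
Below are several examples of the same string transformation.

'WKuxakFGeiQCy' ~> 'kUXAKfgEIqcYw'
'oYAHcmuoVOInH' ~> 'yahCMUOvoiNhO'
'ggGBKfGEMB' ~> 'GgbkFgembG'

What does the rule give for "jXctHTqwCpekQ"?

xCThtQWcPEKqJ

Looking at the pairs, the operation is to move the first character to the end, then flip the case of every letter.
"jXctHTqwCpekQ" → "XctHTqwCpekQj" → "xCThtQWcPEKqJ".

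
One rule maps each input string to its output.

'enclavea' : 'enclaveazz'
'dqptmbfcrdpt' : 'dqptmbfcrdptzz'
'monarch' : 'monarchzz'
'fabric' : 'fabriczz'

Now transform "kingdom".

The pattern: append "zz".
For "kingdom" the result is "kingdomzz".

kingdomzz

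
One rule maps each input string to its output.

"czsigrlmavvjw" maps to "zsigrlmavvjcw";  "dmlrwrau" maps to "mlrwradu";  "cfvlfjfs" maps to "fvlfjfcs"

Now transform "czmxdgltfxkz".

zmxdgltfxkcz

The rule is to swap the first and last characters, then move the first character to the end.
For "czmxdgltfxkz", step one produces "zzmxdgltfxkc"; step two turns that into "zmxdgltfxkcz".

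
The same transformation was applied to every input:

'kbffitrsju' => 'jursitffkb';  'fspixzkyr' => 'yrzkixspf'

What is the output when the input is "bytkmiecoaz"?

Each output is the input with this applied: reverse the string, then swap each adjacent pair of characters (1↔2, 3↔4, ...).
Applying both steps to "bytkmiecoaz": "zaoceimktyb", then "azcoiekmytb".

azcoiekmytb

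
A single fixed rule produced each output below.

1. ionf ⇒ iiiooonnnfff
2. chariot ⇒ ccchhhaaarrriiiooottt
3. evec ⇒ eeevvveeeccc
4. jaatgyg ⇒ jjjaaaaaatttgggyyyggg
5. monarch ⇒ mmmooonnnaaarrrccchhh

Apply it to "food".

In each case the input is transformed by: repeat every character 3 times.
On "food" that produces "fffooooooddd".

fffooooooddd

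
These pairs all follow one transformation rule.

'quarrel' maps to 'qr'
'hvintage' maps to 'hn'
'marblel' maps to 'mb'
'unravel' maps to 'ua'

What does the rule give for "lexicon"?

What's happening: move the last 2 characters to the front (rotate right by 2), then keep one character in every 3, starting at position 3 (positions 3rd, 6th, 9th, ...).
Working it through for "lexicon": intermediate "onlexic", final "li".
(Check on "hvintage": → "gehvinta" → "hn" ✓)

li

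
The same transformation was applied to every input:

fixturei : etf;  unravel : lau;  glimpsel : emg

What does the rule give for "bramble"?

emb

What's happening: keep one character in every 3, starting at position 1 (positions 1st, 4th, 7th, ...), then reverse the string.
On "bramble": the first step gives "bme", and the second then gives "emb".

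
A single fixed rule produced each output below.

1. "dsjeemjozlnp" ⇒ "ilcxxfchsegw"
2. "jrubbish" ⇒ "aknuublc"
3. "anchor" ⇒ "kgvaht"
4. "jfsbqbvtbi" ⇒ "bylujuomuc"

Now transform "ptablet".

Rule — shift every letter 7 places backward in the alphabet (wrapping around), then swap the first and last characters.
Applying both steps to "ptablet": "imtuexm", then "mmtuexi".

mmtuexi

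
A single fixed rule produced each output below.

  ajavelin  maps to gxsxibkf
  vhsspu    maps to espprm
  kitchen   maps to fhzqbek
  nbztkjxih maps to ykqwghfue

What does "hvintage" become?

What's happening: swap each adjacent pair of characters (1↔2, 3↔4, ...), then shift every letter 3 places backward in the alphabet (wrapping around).
Starting from "hvintage": after the first operation, "vhniateg"; after the second, "sekfxqbd".

sekfxqbd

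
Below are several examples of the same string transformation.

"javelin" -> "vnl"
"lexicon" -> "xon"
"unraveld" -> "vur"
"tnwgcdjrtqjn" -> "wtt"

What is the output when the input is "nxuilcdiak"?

The rule is to sort the characters into reverse alphabetical order, then keep only the first 3 characters.
Applying both steps to "nxuilcdiak": "xunlkiidca", then "xun".

xun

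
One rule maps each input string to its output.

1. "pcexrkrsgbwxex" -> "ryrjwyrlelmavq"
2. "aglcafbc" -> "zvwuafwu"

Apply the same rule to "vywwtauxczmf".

tgzpsqqnuorw

The rule is to move the last 3 characters to the front (rotate right by 3), then shift every letter 6 places backward in the alphabet (wrapping around).
Applying both steps to "vywwtauxczmf": "zmfvywwtauxc", then "tgzpsqqnuorw".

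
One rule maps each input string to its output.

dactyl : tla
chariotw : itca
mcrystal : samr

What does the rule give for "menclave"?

The rule is to swap the front and back halves of the string, then keep every other character starting from the first (positions 1st, 3rd, 5th, ...).
"menclave" → "lavemenc" → "lvmn".

lvmn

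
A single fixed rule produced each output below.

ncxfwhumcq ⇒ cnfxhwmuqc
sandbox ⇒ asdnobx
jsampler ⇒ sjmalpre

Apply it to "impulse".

miupsle

Looking at the pairs, the operation is to swap each adjacent pair of characters (1↔2, 3↔4, ...).
So "impulse" becomes "miupsle".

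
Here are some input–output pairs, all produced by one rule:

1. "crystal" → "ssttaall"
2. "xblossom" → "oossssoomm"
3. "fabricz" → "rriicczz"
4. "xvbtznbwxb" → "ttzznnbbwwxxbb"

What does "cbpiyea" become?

Rule — delete the first 3 characters, then double every character.
"cbpiyea" → "iyea" → "iiyyeeaa".

iiyyeeaa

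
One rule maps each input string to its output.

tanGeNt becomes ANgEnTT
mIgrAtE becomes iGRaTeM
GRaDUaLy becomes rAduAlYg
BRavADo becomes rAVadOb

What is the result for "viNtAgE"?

InTaGeV

Each output is the input with this applied: flip the case of every letter, then move the first character to the end.
Starting from "viNtAgE": after the first operation, "VInTaGe"; after the second, "InTaGeV".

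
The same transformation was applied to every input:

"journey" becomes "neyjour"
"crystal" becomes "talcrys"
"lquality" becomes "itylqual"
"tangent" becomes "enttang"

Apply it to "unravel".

velunra

What's happening: move the last 3 characters to the front (rotate right by 3).
On "unravel" that produces "velunra".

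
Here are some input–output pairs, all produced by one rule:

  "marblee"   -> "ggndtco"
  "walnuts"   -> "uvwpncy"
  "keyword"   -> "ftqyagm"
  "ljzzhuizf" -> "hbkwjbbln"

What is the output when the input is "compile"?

The transformation: reverse the string, then shift every letter 2 places forward in the alphabet (wrapping around).
Starting from "compile": after the first operation, "elipmoc"; after the second, "gnkroqe".

gnkroqe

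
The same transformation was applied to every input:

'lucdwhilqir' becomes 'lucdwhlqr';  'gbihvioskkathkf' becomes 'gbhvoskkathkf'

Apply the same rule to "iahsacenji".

ahsacenj

Rule — remove every "i".
So "iahsacenji" becomes "ahsacenj".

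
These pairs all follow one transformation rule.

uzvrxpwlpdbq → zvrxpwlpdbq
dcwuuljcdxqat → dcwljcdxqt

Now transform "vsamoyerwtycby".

vsmyrwtycby

The transformation: remove every vowel.
On "vsamoyerwtycby" that produces "vsmyrwtycby".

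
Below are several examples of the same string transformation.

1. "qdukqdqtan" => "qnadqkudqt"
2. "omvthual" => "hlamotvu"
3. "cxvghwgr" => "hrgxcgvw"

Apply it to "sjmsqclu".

quljssmc

The rule is to swap each adjacent pair of characters (1↔2, 3↔4, ...), then move the last 3 characters to the front (rotate right by 3).
"sjmsqclu" → "quljssmc".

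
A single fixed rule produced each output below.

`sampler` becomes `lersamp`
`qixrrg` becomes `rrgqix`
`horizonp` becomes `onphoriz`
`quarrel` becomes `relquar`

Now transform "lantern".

The rule is to move the last 3 characters to the front (rotate right by 3).
"lantern" → "ernlant".

ernlant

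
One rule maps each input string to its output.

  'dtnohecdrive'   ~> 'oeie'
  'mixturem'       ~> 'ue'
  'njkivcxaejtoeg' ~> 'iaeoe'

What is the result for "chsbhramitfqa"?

Looking at the pairs, the operation is to delete the first 3 characters, then keep only the vowels.
Working it through for "chsbhramitfqa": intermediate "bhramitfqa", final "aia".

aia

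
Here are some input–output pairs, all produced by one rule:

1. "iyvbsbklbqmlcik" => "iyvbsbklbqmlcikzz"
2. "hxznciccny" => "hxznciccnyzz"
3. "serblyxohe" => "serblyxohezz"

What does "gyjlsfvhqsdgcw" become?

gyjlsfvhqsdgcwzz

The transformation: append "zz".
Doing the same to "gyjlsfvhqsdgcw": "gyjlsfvhqsdgcwzz".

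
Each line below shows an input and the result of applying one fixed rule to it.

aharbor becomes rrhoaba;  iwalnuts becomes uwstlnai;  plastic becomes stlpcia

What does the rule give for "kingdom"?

In each case the input is transformed by: sort the characters into reverse alphabetical order, then swap each adjacent pair of characters (1↔2, 3↔4, ...).
Starting from "kingdom": after the first operation, "onmkigd"; after the second, "nokmgid".
(Check on "plastic": → "tsplica" → "stlpcia" ✓)

nokmgid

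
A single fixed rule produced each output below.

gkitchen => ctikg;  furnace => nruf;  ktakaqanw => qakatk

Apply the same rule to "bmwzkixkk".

ikzwmb

Looking at the pairs, the operation is to delete the last 3 characters, then reverse the string.
"bmwzkixkk" → "bmwzki" → "ikzwmb".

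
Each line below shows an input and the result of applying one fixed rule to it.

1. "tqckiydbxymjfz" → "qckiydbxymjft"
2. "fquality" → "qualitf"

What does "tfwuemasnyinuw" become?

fwuemasnyinut

What's happening: delete the last character, then move the first character to the end.
Applying both steps to "tfwuemasnyinuw": "tfwuemasnyinu", then "fwuemasnyinut".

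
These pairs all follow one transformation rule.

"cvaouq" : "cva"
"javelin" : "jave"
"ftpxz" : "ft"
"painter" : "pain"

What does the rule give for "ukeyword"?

In each case the input is transformed by: delete the last 3 characters.
Applying that to "ukeyword" gives "ukeyw".

ukeyw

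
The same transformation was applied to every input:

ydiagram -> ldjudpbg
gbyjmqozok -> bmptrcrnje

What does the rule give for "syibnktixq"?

The rule is to shift every letter 3 places forward in the alphabet (wrapping around), then move the first 2 characters to the end (rotate left by 2).
"syibnktixq" → "vbleqnwlat" → "leqnwlatvb".
(Check on "ydiagram": → "bgldjudp" → "ldjudpbg" ✓)

leqnwlatvb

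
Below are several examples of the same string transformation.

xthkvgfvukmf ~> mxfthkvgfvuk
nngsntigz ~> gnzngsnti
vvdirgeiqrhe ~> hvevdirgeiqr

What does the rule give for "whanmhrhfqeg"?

Looking at the pairs, the operation is to swap the first and last characters, then move the last 2 characters to the front (rotate right by 2).
Working it through for "whanmhrhfqeg": intermediate "ghanmhrhfqew", final "ewghanmhrhfq".

ewghanmhrhfq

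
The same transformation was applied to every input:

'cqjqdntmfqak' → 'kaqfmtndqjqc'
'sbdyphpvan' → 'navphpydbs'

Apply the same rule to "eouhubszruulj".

In each case the input is transformed by: reverse the string.
Applying that to "eouhubszruulj" gives "jluurzsbuhuoe".

jluurzsbuhuoe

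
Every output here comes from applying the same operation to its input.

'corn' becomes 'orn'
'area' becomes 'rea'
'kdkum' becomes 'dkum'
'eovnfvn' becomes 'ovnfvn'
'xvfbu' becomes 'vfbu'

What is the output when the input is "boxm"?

oxm

Each output is the input with this applied: delete the first character.
For "boxm" the result is "oxm".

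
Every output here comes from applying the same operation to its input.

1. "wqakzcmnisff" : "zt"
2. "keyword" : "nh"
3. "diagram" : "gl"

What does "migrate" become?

The rule is to shift every letter 3 places forward in the alphabet (wrapping around), then keep only the first 2 characters.
On "migrate": the first step gives "pljudwh", and the second then gives "pl".
(Check on "wqakzcmnisff": → "ztdncfpqlvii" → "zt" ✓)

pl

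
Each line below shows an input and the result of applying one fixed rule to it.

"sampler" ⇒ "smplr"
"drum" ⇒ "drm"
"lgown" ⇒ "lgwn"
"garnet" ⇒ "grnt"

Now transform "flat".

flt

The transformation: remove every vowel.
For "flat" the result is "flt".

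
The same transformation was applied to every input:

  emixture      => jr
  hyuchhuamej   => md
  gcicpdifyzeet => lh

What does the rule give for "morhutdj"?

rt

Looking at the pairs, the operation is to shift every letter 5 places forward in the alphabet (wrapping around), then keep only the first 2 characters.
On "morhutdj": the first step gives "rtwmzyio", and the second then gives "rt".
(Check on "gcicpdifyzeet": → "lhnhuinkdejjy" → "lh" ✓)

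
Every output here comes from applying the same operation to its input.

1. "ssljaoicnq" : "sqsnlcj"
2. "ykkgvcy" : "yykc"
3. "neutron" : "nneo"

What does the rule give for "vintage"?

veig

Rule — take characters alternately from the front and the back (1st, last, 2nd, 2nd-last, ...), then delete the last 3 characters.
Starting from "vintage": after the first operation, "veignat"; after the second, "veig".
(Check on "ykkgvcy": → "yykckvg" → "yykc" ✓)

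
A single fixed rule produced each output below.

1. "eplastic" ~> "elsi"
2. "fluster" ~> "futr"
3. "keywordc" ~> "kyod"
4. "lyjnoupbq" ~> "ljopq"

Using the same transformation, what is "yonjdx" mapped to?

What's happening: keep every other character starting from the first (positions 1st, 3rd, 5th, ...).
"yonjdx" → "ynd".

ynd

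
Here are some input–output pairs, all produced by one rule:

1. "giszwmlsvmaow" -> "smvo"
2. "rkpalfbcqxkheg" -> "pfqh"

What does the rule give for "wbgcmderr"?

gdr

What's happening: keep one character in every 3, starting at position 3 (positions 3rd, 6th, 9th, ...).
"wbgcmderr" → "gdr".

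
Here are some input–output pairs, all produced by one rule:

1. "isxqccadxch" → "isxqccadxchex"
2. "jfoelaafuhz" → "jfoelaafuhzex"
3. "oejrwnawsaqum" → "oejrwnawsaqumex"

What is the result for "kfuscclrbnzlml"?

Rule — append "ex".
So "kfuscclrbnzlml" becomes "kfuscclrbnzlmlex".

kfuscclrbnzlmlex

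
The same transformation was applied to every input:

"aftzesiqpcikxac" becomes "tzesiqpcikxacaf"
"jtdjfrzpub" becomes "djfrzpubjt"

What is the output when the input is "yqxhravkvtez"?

In each case the input is transformed by: move the first 2 characters to the end (rotate left by 2).
So "yqxhravkvtez" becomes "xhravkvtezyq".

xhravkvtezyq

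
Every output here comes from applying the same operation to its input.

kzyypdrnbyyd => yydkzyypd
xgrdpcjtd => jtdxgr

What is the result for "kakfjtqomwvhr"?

vhrkakfjtq

What's happening: move the last 3 characters to the front (rotate right by 3), then delete the last 3 characters.
Starting from "kakfjtqomwvhr": after the first operation, "vhrkakfjtqomw"; after the second, "vhrkakfjtq".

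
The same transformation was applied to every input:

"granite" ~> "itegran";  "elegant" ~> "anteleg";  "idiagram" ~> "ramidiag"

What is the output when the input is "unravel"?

The pattern: move the last 3 characters to the front (rotate right by 3).
Doing the same to "unravel": "velunra".

velunra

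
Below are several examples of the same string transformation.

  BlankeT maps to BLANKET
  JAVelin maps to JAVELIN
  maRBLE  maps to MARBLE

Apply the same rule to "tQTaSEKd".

TQTASEKD

Each output is the input with this applied: convert every letter to uppercase.
So "tQTaSEKd" becomes "TQTASEKD".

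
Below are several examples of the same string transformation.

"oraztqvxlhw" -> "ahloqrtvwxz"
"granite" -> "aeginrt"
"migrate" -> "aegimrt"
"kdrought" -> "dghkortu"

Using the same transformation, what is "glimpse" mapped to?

Looking at the pairs, the operation is to sort the characters into alphabetical order.
"glimpse" → "egilmps".

egilmps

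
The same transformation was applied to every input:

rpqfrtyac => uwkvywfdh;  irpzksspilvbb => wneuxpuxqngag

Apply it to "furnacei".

zkswhfnj

The pattern: swap each adjacent pair of characters (1↔2, 3↔4, ...), then shift every letter 5 places forward in the alphabet (wrapping around).
So "furnacei" becomes "zkswhfnj".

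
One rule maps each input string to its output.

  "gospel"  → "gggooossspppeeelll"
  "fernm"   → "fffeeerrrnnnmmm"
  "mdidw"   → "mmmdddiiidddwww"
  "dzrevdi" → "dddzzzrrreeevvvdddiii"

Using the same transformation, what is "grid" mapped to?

gggrrriiiddd

Each output is the input with this applied: repeat every character 3 times.
So "grid" becomes "gggrrriiiddd".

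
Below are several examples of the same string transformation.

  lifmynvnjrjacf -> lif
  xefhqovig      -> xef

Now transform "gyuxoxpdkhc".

The rule is to keep only the first 3 characters.
Applying that to "gyuxoxpdkhc" gives "gyu".

gyu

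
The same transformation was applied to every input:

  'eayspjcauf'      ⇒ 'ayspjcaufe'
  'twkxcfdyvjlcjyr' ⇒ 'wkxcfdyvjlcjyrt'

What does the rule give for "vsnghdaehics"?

snghdaehicsv

In each case the input is transformed by: move the first character to the end.
So "vsnghdaehics" becomes "snghdaehicsv".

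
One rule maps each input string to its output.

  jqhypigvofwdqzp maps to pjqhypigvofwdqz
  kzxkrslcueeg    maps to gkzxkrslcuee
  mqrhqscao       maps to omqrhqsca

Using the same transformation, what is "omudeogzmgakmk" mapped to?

komudeogzmgakm

In each case the input is transformed by: move the last character to the front.
For "omudeogzmgakmk" the result is "komudeogzmgakm".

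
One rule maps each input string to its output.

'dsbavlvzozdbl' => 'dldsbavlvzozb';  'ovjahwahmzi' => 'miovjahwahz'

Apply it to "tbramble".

Looking at the pairs, the operation is to move the last 2 characters to the front (rotate right by 2), then swap the first and last characters.
"tbramble" → "letbramb" → "betbraml".
(Check on "dsbavlvzozdbl": → "bldsbavlvzozd" → "dldsbavlvzozb" ✓)

betbraml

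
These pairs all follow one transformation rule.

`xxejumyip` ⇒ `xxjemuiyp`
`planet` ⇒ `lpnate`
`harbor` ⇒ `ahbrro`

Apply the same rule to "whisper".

hwsiepr

The pattern: swap each adjacent pair of characters (1↔2, 3↔4, ...).
On "whisper" that produces "hwsiepr".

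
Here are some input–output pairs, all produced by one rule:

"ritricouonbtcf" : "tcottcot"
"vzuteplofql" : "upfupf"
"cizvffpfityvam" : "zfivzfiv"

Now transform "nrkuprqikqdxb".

krkxkrkx

The pattern: keep one character in every 3, starting at position 3 (positions 3rd, 6th, 9th, ...), then write the whole string twice.
On "nrkuprqikqdxb" that produces "krkxkrkx".
(Check on "ritricouonbtcf": → "tcot" → "tcottcot" ✓)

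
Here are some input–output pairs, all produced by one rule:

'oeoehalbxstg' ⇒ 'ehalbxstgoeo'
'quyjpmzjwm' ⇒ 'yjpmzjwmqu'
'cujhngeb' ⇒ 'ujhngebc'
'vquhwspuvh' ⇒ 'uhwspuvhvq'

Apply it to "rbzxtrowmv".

zxtrowmvrb

What's happening: move the last 3 characters to the front (rotate right by 3), then swap the front and back halves of the string.
"rbzxtrowmv" → "wmvrbzxtro" → "zxtrowmvrb".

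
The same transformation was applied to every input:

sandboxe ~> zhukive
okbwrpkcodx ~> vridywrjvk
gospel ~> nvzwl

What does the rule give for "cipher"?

jpwol

The transformation: delete the last character, then shift every letter 7 places forward in the alphabet (wrapping around).
Working it through for "cipher": intermediate "ciphe", final "jpwol".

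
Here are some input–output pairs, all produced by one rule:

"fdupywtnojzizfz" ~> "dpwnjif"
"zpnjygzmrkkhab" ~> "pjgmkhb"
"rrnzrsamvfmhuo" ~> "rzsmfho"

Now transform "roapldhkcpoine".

Each output is the input with this applied: keep every other character starting from the second (positions 2nd, 4th, 6th, ...).
"roapldhkcpoine" → "opdkpie".

opdkpie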